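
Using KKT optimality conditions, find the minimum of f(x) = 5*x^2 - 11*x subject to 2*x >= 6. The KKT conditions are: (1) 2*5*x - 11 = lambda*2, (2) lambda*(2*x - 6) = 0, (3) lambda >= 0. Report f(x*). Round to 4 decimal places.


Step 1: Try lambda = 0 (constraint inactive).
x_unc = 11/(2*5) = 1.1
Check: 2*1.1 = 2.2 < 6 -- violated!
Step 2: Constraint must be active: 2*x = 6
x* = 6/2 = 3.0
lambda = (2*5*3.0 - 11)/2 = 9.5
Step 3: Compute optimal value.
f(x*) = 5*3.0^2 - 11*3.0 = 12.0


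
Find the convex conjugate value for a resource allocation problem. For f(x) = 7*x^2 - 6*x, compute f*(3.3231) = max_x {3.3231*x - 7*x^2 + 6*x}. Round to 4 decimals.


f*(y) = sup_x {y*x - a*x^2 - b*x} = sup_x {(y-b)*x - a*x^2}
FOC: (y - b) - 2a*x = 0 => x* = (y - b)/(2a)
x* = (3.3231 + 6)/(2*7) = 0.6659
f*(3.3231) = (y-b)^2/(4a) = (3.3231 + 6)^2/(4*7)
= 86.9202/28 = 3.1043


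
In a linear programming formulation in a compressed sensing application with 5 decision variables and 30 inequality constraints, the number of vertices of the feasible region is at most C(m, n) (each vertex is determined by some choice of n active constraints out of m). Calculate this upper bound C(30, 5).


Each vertex corresponds to some choice of n active constraints out of m, so the number of vertices is at most C(m, n) = m! / (n!(m-n)!).
m = 30, n = 5
Numerator: 30 * 29 * 28 * 27 * 26
Denominator: 5! = 120
C(30, 5) = 142506


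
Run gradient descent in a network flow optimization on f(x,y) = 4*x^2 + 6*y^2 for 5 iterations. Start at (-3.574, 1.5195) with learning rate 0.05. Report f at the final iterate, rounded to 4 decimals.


Gradient descent on f(x,y) = 4*x^2 + 6*y^2.
Starting point: (-3.574, 1.5195), alpha = 0.05
Step 1: grad_x = 2*4*-3.574 = -28.592, grad_y = 2*6*1.5195 = 18.234
  x_1 = -3.574 - 0.05*-28.592 = -2.1444
  y_1 = 1.5195 - 0.05*18.234 = 0.6078
Step 2: grad_x = 2*4*-2.1444 = -17.1552, grad_y = 2*6*0.6078 = 7.2936
  x_2 = -2.1444 - 0.05*-17.1552 = -1.2866
  y_2 = 0.6078 - 0.05*7.2936 = 0.2431
Step 3: grad_x = 2*4*-1.2866 = -10.2931, grad_y = 2*6*0.2431 = 2.9174
  x_3 = -1.2866 - 0.05*-10.2931 = -0.772
  y_3 = 0.2431 - 0.05*2.9174 = 0.0972
Step 4: grad_x = 2*4*-0.772 = -6.1759, grad_y = 2*6*0.0972 = 1.167
  x_4 = -0.772 - 0.05*-6.1759 = -0.4632
  y_4 = 0.0972 - 0.05*1.167 = 0.0389
Step 5: grad_x = 2*4*-0.4632 = -3.7055, grad_y = 2*6*0.0389 = 0.4668
  x_5 = -0.4632 - 0.05*-3.7055 = -0.2779
  y_5 = 0.0389 - 0.05*0.4668 = 0.0156
f(-0.2779, 0.0156) = 4*(-0.2779)^2 + 6*0.0156^2 = 0.3104


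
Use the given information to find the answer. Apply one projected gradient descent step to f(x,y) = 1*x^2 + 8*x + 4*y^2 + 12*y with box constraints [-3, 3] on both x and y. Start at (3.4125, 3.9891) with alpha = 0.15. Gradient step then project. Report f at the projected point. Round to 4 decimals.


Step 1: Compute gradient at (3.4125, 3.9891).
grad_x = 2*1*3.4125 + 8 = 14.825
grad_y = 2*4*3.9891 + 12 = 43.9128
Step 2: Gradient step.
x_raw = 3.4125 - 0.15*14.825 = 1.1888
y_raw = 3.9891 - 0.15*43.9128 = -2.5978
Step 3: Project onto [-3, 3].
x_proj = clip(1.1888) = 1.1888
y_proj = clip(-2.5978) = -2.5978
Step 4: Evaluate f.
f(1.1888, -2.5978) = 6.744


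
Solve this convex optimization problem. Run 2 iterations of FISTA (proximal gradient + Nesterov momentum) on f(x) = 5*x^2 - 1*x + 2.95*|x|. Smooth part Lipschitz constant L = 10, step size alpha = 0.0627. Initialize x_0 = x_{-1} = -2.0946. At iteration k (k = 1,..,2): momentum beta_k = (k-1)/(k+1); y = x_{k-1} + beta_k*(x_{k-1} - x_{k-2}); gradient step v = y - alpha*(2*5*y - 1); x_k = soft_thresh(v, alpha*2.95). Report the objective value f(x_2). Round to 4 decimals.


FISTA on f(x) = 5*x^2 - 1*x + 2.95*|x|
L = 10, alpha = 0.0627
Iteration 1: beta = 0.0, y = -2.0946 + 0.0*(-2.0946 + 2.0946) = -2.0946
  grad(y) = -21.946, v = y - alpha*grad = -0.7186
  prox(v) = soft_thresh(-0.7186, 0.185) = -0.5336
Iteration 2: beta = 0.3333, y = -0.5336 + 0.3333*(-0.5336 + 2.0946) = -0.0133
  grad(y) = -1.1329, v = y - alpha*grad = 0.0577
  prox(v) = soft_thresh(0.0577, 0.185) = 0.0
f(x_2) = 5*0.0^2 - 1*0.0 + 2.95*|0.0| = 0.0


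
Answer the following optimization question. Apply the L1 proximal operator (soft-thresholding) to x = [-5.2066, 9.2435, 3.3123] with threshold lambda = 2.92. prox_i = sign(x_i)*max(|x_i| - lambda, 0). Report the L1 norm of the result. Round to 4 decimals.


Soft-thresholding with lambda = 2.92:
prox(-5.2066) = sign(-5.2066)*max(|-5.2066| - 2.92, 0) = -2.2866
prox(9.2435) = sign(9.2435)*max(|9.2435| - 2.92, 0) = 6.3235
prox(3.3123) = sign(3.3123)*max(|3.3123| - 2.92, 0) = 0.3923
prox(x) = [-2.2866, 6.3235, 0.3923]
||prox(x)||_1 = 2.2866 + 6.3235 + 0.3923 = 9.0024


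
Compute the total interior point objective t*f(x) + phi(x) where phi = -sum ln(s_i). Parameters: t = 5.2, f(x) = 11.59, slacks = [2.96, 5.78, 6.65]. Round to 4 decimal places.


Step 1: Compute log-barrier.
ln values: [1.0852, 1.7544, 1.8946]
phi = -(1.0852 + 1.7544 + 1.8946) = -4.7342
Step 2: Compute augmented objective.
t*f(x) = 5.2*11.59 = 60.268
Total = 60.268 - 4.7342 = 55.5338


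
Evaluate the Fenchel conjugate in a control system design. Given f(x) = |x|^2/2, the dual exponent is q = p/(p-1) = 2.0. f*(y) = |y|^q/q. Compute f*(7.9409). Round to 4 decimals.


The conjugate exponent q satisfies 1/p + 1/q = 1.
p = 2, so q = 2/(2 - 1) = 2.0
|y|^q = 7.9409^2.0 = 63.0579
f*(7.9409) = 63.0579 / 2.0 = 31.5289


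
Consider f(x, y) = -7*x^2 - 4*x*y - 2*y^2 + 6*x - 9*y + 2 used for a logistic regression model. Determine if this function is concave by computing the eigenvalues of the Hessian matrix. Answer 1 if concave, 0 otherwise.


The Hessian of f(x,y) = -7*x^2 - 4*x*y - 2*y^2 + 6*x - 9*y + 2 is:
H = [[-14, -4], [-4, -4]]
Trace = -14 - 4 = -18
Determinant = -14*-4 - (-4)^2 = 40
Discriminant = (-18)^2 - 4*40 = 164.0
Eigenvalues: lambda_1 = -15.4031, lambda_2 = -2.5969
The function is concave.

1


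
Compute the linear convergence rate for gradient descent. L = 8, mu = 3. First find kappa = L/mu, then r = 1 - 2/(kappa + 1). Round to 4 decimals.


Step 1: Compute the condition number.
kappa = L/mu = 8/3 = 2.6667
Step 2: Compute the convergence rate.
r = 1 - 2/(kappa + 1) = 1 - 2*mu/(L + mu) = (L - mu)/(L + mu) = 5/11 = 0.4545


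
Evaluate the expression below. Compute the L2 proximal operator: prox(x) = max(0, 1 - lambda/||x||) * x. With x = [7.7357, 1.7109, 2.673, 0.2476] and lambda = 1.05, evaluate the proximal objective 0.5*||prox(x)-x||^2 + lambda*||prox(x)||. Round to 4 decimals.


Step 1: Compute ||x||.
||x|| = 8.3651
Step 2: Compute scaling factor.
scale = max(0, 1 - 1.05/8.3651) = 0.8745
Step 3: prox(x) = [6.7647, 1.4961, 2.3375, 0.2165]
||prox(x)|| = 7.3151
Step 4: Proximal objective.
0.5*||prox-x||^2 = 0.5513
lambda*||prox|| = 7.6809
Total = 8.2321


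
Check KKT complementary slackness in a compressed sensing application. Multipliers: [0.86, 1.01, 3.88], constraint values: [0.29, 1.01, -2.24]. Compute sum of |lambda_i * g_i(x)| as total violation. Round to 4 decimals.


KKT complementary slackness check:
lambda_1 * g_1 = 0.86 * 0.29 = 0.2494
lambda_2 * g_2 = 1.01 * 1.01 = 1.0201
lambda_3 * g_3 = 3.88 * -2.24 = -8.6912
Total violation = 0.2494 + 1.0201 + 8.6912 = 9.9607


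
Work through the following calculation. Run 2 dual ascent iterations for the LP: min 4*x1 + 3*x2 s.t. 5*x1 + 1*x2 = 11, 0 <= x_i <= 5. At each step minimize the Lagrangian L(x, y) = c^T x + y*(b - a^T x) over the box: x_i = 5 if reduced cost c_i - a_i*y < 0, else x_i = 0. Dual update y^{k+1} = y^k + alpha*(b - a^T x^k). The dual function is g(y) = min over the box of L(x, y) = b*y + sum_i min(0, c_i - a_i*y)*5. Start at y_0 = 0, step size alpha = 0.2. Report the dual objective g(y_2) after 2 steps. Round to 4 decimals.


Dual ascent for LP: min 4*x1 + 3*x2, 5*x1 + 1*x2 = 11, 0 <= x_i <= 5
Step 1: y^k = 0.0, reduced costs: (4.0, 3.0)
  x^k = (0.0, 0.0), subgradient = b - a^T x = 11.0
  y^{k+1} = 0.0 + 0.2*11.0 = 2.2
Step 2: y^k = 2.2, reduced costs: (-7.0, 0.8)
  x^k = (5.0, 0.0), subgradient = b - a^T x = -14.0
  y^{k+1} = 2.2 + 0.2*-14.0 = -0.6
Dual objective at y_2 = -0.6: reduced costs (7.0, 3.6), box minimizer x = (0.0, 0.0)
g(y_2) = b*y + (c1 - a1*y)*x1 + (c2 - a2*y)*x2 = 11*(-0.6) + 7.0*0.0 + 3.6*0.0 = -6.6 + 0.0 + 0.0 = -6.6


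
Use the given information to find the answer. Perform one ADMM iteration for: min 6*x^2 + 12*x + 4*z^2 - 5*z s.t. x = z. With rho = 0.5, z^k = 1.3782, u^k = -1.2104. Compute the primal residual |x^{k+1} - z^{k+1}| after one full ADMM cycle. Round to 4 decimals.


ADMM iteration with rho = 0.5, z^k = 1.3782, u^k = -1.2104
Step 1: x-update.
Minimize 6*x^2 + 12*x + (0.5/2)*(x - 1.3782 - 1.2104)^2
FOC: (2*6 + 0.5)*x = -12 + 0.5*(1.3782 + 1.2104)
x^{k+1} = -0.8565
Step 2: z-update.
Minimize 4*z^2 - 5*z + (0.5/2)*(-0.8565 - z - 1.2104)^2
FOC: (2*4 + 0.5)*z = 5 + 0.5*(-0.8565 - 1.2104)
z^{k+1} = 0.4667
Step 3: u-update.
u^{k+1} = -1.2104 - 0.8565 - 0.4667 = -2.5335
Step 4: Primal residual = |-0.8565 - 0.4667| = 1.3231


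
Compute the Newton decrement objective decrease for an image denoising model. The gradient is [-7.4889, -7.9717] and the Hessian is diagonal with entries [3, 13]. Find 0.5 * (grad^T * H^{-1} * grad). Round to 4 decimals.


Step 1: H is diagonal, so H^(-1) * g = [-2.4963, -0.6132].
Step 2: g^T H^(-1) g = sum_i g_i^2 / H_ii
  = (-7.4889)^2/3 + (-7.9717)^2/13
  = 18.6945 + 4.8883 = 23.5828
Step 3: Objective decrease = 0.5 * g^T H^(-1) g = 11.7914


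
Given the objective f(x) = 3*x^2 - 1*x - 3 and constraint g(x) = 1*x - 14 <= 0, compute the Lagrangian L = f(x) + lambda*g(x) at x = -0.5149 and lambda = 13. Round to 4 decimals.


Step 1: Evaluate f(x).
f(-0.5149) = 3*(-0.5149)^2 - 1*(-0.5149) - 3 = -1.6897
Step 2: Evaluate g(x).
g(-0.5149) = 1*-0.5149 - 14 = -14.5149
Step 3: Compute Lagrangian.
L = -1.6897 + 13*-14.5149 = -190.3834


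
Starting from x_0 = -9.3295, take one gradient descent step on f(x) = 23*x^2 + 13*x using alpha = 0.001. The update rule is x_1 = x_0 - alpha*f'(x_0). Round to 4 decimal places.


We compute the gradient at x_0 and apply the update.
f'(x) = 46*x + 13
f'(-9.3295) = 46*-9.3295 + 13 = -416.157
x_1 = -9.3295 - 0.001*-416.157 = -8.9133


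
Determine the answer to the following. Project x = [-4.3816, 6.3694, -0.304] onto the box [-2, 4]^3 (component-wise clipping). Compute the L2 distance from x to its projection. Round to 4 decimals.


Project each component onto [-2, 4].
clip(-4.3816) = -2.0, clip(6.3694) = 4.0, clip(-0.304) = -0.304
Projection = [-2.0, 4.0, -0.304]
Squared diffs: [5.672, 5.6141, 0.0]
Distance = sqrt(11.2861) = 3.3595


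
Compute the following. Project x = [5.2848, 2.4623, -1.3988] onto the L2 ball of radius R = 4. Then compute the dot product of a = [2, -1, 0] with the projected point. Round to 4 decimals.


Step 1: Compute ||x|| (intermediates to 6 decimals).
||x|| = sqrt(5.2848^2 + 2.4623^2 + (-1.3988)^2) = 5.995721
Step 2: Project.
Since ||x|| > R, scale = R/||x|| = 4/5.995721 = 0.667142, proj(x) = scale * x
proj(x) = [3.525712, 1.642704, -0.933198]
Step 3: Dot product.
a^T * proj(x) = 2*3.525712 - 1*1.642704 + 0*(-0.933198) = 5.4087


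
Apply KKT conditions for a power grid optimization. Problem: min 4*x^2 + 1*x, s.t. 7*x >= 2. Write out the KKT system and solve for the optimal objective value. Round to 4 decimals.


Step 1: Try lambda = 0 (constraint inactive).
x_unc = -1/(2*4) = -0.125
Check: 7*-0.125 = -0.875 < 2 -- violated!
Step 2: Constraint must be active: 7*x = 2
x* = 2/7 = 0.2857 (rounded; the exact value 2/7 is used below)
lambda = (2*4*(2/7) + 1)/7 = 0.4694
Step 3: Compute optimal value.
f(x*) = 4*(2/7)^2 + 1*(2/7) = 0.6122


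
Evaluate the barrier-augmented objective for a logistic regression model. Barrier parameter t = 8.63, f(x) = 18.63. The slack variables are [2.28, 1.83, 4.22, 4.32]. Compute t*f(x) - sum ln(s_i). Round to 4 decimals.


Step 1: Compute log-barrier.
ln values: [0.8242, 0.6043, 1.4398, 1.4633]
phi = -(0.8242 + 0.6043 + 1.4398 + 1.4633) = -4.3316
Step 2: Compute augmented objective.
t*f(x) = 8.63*18.63 = 160.7769
Total = 160.7769 - 4.3316 = 156.4453


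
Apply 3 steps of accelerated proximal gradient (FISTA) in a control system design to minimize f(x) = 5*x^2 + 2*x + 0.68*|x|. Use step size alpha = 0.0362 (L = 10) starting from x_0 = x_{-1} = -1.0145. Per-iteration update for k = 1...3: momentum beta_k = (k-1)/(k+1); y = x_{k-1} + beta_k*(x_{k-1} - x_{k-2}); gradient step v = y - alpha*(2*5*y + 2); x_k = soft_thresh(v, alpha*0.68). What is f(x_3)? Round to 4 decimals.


FISTA on f(x) = 5*x^2 + 2*x + 0.68*|x|
L = 10, alpha = 0.0362
Iteration 1: beta = 0.0, y = -1.0145 + 0.0*(-1.0145 + 1.0145) = -1.0145
  grad(y) = -8.145, v = y - alpha*grad = -0.7197
  prox(v) = soft_thresh(-0.7197, 0.0246) = -0.695
Iteration 2: beta = 0.3333, y = -0.695 + 0.3333*(-0.695 + 1.0145) = -0.5885
  grad(y) = -3.8855, v = y - alpha*grad = -0.4479
  prox(v) = soft_thresh(-0.4479, 0.0246) = -0.4233
Iteration 3: beta = 0.5, y = -0.4233 + 0.5*(-0.4233 + 0.695) = -0.2874
  grad(y) = -0.874, v = y - alpha*grad = -0.2558
  prox(v) = soft_thresh(-0.2558, 0.0246) = -0.2311
f(x_3) = 5*(-0.2311)^2 + 2*(-0.2311) + 0.68*|-0.2311| = -0.038


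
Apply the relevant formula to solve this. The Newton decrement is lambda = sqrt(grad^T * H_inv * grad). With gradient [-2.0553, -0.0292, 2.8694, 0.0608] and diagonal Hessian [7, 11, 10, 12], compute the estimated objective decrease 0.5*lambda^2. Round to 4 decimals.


Step 1: H is diagonal, so H^(-1) * g = [-0.2936, -0.0027, 0.2869, 0.0051].
Step 2: g^T H^(-1) g = sum_i g_i^2 / H_ii
  = (-2.0553)^2/7 + (-0.0292)^2/11 + (2.8694)^2/10 + (0.0608)^2/12
  = 0.6035 + 0.0001 + 0.8233 + 0.0003 = 1.4272
Step 3: Objective decrease = 0.5 * g^T H^(-1) g = 0.7136


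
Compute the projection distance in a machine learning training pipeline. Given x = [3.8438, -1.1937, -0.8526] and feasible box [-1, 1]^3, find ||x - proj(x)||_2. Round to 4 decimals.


Project each component onto [-1, 1].
clip(3.8438) = 1.0, clip(-1.1937) = -1.0, clip(-0.8526) = -0.8526
Projection = [1.0, -1.0, -0.8526]
Squared diffs: [8.0872, 0.0375, 0.0]
Distance = sqrt(8.1247) = 2.8504


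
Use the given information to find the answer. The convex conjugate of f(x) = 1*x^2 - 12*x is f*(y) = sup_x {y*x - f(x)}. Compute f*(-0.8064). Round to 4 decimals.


f*(y) = sup_x {y*x - a*x^2 - b*x} = sup_x {(y-b)*x - a*x^2}
FOC: (y - b) - 2a*x = 0 => x* = (y - b)/(2a)
x* = (-0.8064 + 12)/(2*1) = 5.5968
f*(-0.8064) = (y-b)^2/(4a) = (-0.8064 + 12)^2/(4*1)
= 125.2967/4 = 31.3242


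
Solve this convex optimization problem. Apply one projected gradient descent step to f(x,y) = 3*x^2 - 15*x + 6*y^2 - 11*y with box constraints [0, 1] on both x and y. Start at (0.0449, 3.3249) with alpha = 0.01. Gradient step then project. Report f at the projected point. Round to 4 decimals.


Step 1: Compute gradient at (0.0449, 3.3249).
grad_x = 2*3*0.0449 - 15 = -14.7306
grad_y = 2*6*3.3249 - 11 = 28.8988
Step 2: Gradient step.
x_raw = 0.0449 - 0.01*-14.7306 = 0.1922
y_raw = 3.3249 - 0.01*28.8988 = 3.0359
Step 3: Project onto [0, 1].
x_proj = clip(0.1922) = 0.1922
y_proj = clip(3.0359) = 1.0
Step 4: Evaluate f.
f(0.1922, 1.0) = -7.7723


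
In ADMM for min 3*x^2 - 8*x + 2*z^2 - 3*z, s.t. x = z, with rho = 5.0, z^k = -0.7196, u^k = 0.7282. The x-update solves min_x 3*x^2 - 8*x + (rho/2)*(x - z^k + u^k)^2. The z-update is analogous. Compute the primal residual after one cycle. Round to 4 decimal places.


ADMM iteration with rho = 5.0, z^k = -0.7196, u^k = 0.7282
Step 1: x-update.
Minimize 3*x^2 - 8*x + (5.0/2)*(x + 0.7196 + 0.7282)^2
FOC: (2*3 + 5.0)*x = 8 + 5.0*(-0.7196 - 0.7282)
x^{k+1} = 0.0692
Step 2: z-update.
Minimize 2*z^2 - 3*z + (5.0/2)*(0.0692 - z + 0.7282)^2
FOC: (2*2 + 5.0)*z = 3 + 5.0*(0.0692 + 0.7282)
z^{k+1} = 0.7763
Step 3: u-update.
u^{k+1} = 0.7282 + 0.0692 - 0.7763 = 0.0211
Step 4: Primal residual = |0.0692 - 0.7763| = 0.7071


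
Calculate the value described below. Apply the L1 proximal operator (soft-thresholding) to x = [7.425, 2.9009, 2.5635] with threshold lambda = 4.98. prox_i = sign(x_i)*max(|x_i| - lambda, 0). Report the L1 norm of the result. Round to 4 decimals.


Soft-thresholding with lambda = 4.98:
prox(7.425) = sign(7.425)*max(|7.425| - 4.98, 0) = 2.445
prox(2.9009) = sign(2.9009)*max(|2.9009| - 4.98, 0) = 0.0
prox(2.5635) = sign(2.5635)*max(|2.5635| - 4.98, 0) = 0.0
prox(x) = [2.445, 0.0, 0.0]
||prox(x)||_1 = 2.445 + 0.0 + 0.0 = 2.445


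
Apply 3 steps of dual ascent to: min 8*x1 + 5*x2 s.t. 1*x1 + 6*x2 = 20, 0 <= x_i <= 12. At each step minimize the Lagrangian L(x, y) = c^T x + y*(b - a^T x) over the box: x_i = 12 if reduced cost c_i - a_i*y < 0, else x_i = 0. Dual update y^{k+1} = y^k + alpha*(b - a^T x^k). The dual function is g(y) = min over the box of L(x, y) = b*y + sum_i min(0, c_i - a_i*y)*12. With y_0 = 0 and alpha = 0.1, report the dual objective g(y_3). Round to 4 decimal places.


Dual ascent for LP: min 8*x1 + 5*x2, 1*x1 + 6*x2 = 20, 0 <= x_i <= 12
Step 1: y^k = 0.0, reduced costs: (8.0, 5.0)
  x^k = (0.0, 0.0), subgradient = b - a^T x = 20.0
  y^{k+1} = 0.0 + 0.1*20.0 = 2.0
Step 2: y^k = 2.0, reduced costs: (6.0, -7.0)
  x^k = (0.0, 12.0), subgradient = b - a^T x = -52.0
  y^{k+1} = 2.0 + 0.1*-52.0 = -3.2
Step 3: y^k = -3.2, reduced costs: (11.2, 24.2)
  x^k = (0.0, 0.0), subgradient = b - a^T x = 20.0
  y^{k+1} = -3.2 + 0.1*20.0 = -1.2
Dual objective at y_3 = -1.2: reduced costs (9.2, 12.2), box minimizer x = (0.0, 0.0)
g(y_3) = b*y + (c1 - a1*y)*x1 + (c2 - a2*y)*x2 = 20*(-1.2) + 9.2*0.0 + 12.2*0.0 = -24.0 + 0.0 + 0.0 = -24.0


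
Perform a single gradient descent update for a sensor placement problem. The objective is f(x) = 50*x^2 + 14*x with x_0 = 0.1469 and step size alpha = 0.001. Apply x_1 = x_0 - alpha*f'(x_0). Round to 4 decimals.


We compute the gradient at x_0 and apply the update.
f'(x) = 100*x + 14
f'(0.1469) = 100*0.1469 + 14 = 28.69
x_1 = 0.1469 - 0.001*28.69 = 0.1182


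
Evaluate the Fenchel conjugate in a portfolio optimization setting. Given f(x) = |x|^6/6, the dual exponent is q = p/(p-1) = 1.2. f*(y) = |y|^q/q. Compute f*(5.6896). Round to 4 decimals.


The conjugate exponent q satisfies 1/p + 1/q = 1.
p = 6, so q = 6/(6 - 1) = 1.2
|y|^q = 5.6896^1.2 = 8.0556
f*(5.6896) = 8.0556 / 1.2 = 6.713


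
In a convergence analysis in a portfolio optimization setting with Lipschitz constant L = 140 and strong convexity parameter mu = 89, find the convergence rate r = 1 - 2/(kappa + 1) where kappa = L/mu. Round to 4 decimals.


Step 1: Compute the condition number.
kappa = L/mu = 140/89 = 1.573
Step 2: Compute the convergence rate.
r = 1 - 2/(kappa + 1) = 1 - 2*mu/(L + mu) = (L - mu)/(L + mu) = 51/229 = 0.2227


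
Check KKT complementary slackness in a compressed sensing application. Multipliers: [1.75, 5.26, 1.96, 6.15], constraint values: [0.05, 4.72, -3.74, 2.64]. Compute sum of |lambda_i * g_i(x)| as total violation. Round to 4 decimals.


KKT complementary slackness check:
lambda_1 * g_1 = 1.75 * 0.05 = 0.0875
lambda_2 * g_2 = 5.26 * 4.72 = 24.8272
lambda_3 * g_3 = 1.96 * -3.74 = -7.3304
lambda_4 * g_4 = 6.15 * 2.64 = 16.236
Total violation = 0.0875 + 24.8272 + 7.3304 + 16.236 = 48.4811


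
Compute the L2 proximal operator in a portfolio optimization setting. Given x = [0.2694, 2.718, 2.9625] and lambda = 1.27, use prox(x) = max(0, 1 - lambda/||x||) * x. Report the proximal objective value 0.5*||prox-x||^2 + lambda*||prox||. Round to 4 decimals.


Step 1: Compute ||x||.
||x|| = 4.0295
Step 2: Compute scaling factor.
scale = max(0, 1 - 1.27/4.0295) = 0.6848
Step 3: prox(x) = [0.1845, 1.8613, 2.0288]
||prox(x)|| = 2.7595
Step 4: Proximal objective.
0.5*||prox-x||^2 = 0.8065
lambda*||prox|| = 3.5046
Total = 4.311


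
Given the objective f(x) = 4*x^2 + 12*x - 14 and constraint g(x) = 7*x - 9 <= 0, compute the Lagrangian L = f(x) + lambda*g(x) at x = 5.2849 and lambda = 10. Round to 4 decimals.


Step 1: Evaluate f(x).
f(5.2849) = 4*5.2849^2 + 12*5.2849 - 14 = 161.1395
Step 2: Evaluate g(x).
g(5.2849) = 7*5.2849 - 9 = 27.9943
Step 3: Compute Lagrangian.
L = 161.1395 + 10*27.9943 = 441.0825


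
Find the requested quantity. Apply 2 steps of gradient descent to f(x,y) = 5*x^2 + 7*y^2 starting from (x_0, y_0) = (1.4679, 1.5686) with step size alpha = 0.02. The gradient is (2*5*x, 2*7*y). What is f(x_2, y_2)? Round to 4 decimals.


Gradient descent on f(x,y) = 5*x^2 + 7*y^2.
Starting point: (1.4679, 1.5686), alpha = 0.02
Step 1: grad_x = 2*5*1.4679 = 14.679, grad_y = 2*7*1.5686 = 21.9604
  x_1 = 1.4679 - 0.02*14.679 = 1.1743
  y_1 = 1.5686 - 0.02*21.9604 = 1.1294
Step 2: grad_x = 2*5*1.1743 = 11.7432, grad_y = 2*7*1.1294 = 15.8115
  x_2 = 1.1743 - 0.02*11.7432 = 0.9395
  y_2 = 1.1294 - 0.02*15.8115 = 0.8132
f(0.9395, 0.8132) = 5*0.9395^2 + 7*0.8132^2 = 9.0415


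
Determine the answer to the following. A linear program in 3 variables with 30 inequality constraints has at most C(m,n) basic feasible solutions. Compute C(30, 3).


Each vertex corresponds to some choice of n active constraints out of m, so the number of vertices is at most C(m, n) = m! / (n!(m-n)!).
m = 30, n = 3
Numerator: 30 * 29 * 28
Denominator: 3! = 6
C(30, 3) = 4060


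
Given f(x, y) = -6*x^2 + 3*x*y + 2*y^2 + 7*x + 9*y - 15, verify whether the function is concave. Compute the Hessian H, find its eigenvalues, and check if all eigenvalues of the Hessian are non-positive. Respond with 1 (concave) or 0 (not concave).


The Hessian of f(x,y) = -6*x^2 + 3*x*y + 2*y^2 + 7*x + 9*y - 15 is:
H = [[-12, 3], [3, 4]]
Trace = -12 + 4 = -8
Determinant = -12*4 - (3)^2 = -57
Discriminant = (-8)^2 - 4*-57 = 292.0
Eigenvalues: lambda_1 = -12.544, lambda_2 = 4.544
The function is not concave.

0


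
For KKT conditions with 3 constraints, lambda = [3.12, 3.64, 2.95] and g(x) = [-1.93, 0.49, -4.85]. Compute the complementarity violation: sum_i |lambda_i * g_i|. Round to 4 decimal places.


KKT complementary slackness check:
lambda_1 * g_1 = 3.12 * -1.93 = -6.0216
lambda_2 * g_2 = 3.64 * 0.49 = 1.7836
lambda_3 * g_3 = 2.95 * -4.85 = -14.3075
Total violation = 6.0216 + 1.7836 + 14.3075 = 22.1127


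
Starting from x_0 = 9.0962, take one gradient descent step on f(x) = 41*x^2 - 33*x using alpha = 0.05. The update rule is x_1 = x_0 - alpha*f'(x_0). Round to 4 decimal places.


We compute the gradient at x_0 and apply the update.
f'(x) = 82*x - 33
f'(9.0962) = 82*9.0962 - 33 = 712.8884
x_1 = 9.0962 - 0.05*712.8884 = -26.5482


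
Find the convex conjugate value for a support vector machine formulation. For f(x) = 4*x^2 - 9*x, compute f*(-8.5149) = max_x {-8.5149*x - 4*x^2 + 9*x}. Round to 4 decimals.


f*(y) = sup_x {y*x - a*x^2 - b*x} = sup_x {(y-b)*x - a*x^2}
FOC: (y - b) - 2a*x = 0 => x* = (y - b)/(2a)
x* = (-8.5149 + 9)/(2*4) = 0.0606
f*(-8.5149) = (y-b)^2/(4a) = (-8.5149 + 9)^2/(4*4)
= 0.2353/16 = 0.0147


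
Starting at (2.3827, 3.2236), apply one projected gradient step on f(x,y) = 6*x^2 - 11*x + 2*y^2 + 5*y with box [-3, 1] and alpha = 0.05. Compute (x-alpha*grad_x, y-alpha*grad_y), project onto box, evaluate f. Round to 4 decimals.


Step 1: Compute gradient at (2.3827, 3.2236).
grad_x = 2*6*2.3827 - 11 = 17.5924
grad_y = 2*2*3.2236 + 5 = 17.8944
Step 2: Gradient step.
x_raw = 2.3827 - 0.05*17.5924 = 1.5031
y_raw = 3.2236 - 0.05*17.8944 = 2.3289
Step 3: Project onto [-3, 1].
x_proj = clip(1.5031) = 1.0
y_proj = clip(2.3289) = 1.0
Step 4: Evaluate f.
f(1.0, 1.0) = 2.0


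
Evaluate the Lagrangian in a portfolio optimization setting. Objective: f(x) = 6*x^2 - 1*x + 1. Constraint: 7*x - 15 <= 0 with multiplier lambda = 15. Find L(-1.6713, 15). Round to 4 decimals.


Step 1: Evaluate f(x).
f(-1.6713) = 6*(-1.6713)^2 - 1*(-1.6713) + 1 = 19.4308
Step 2: Evaluate g(x).
g(-1.6713) = 7*-1.6713 - 15 = -26.6991
Step 3: Compute Lagrangian.
L = 19.4308 + 15*-26.6991 = -381.0557


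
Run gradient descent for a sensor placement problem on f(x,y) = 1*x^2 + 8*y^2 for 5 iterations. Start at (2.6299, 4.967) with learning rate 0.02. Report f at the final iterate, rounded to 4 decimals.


Gradient descent on f(x,y) = 1*x^2 + 8*y^2.
Starting point: (2.6299, 4.967), alpha = 0.02
Step 1: grad_x = 2*1*2.6299 = 5.2598, grad_y = 2*8*4.967 = 79.472
  x_1 = 2.6299 - 0.02*5.2598 = 2.5247
  y_1 = 4.967 - 0.02*79.472 = 3.3776
Step 2: grad_x = 2*1*2.5247 = 5.0494, grad_y = 2*8*3.3776 = 54.041
  x_2 = 2.5247 - 0.02*5.0494 = 2.4237
  y_2 = 3.3776 - 0.02*54.041 = 2.2967
Step 3: grad_x = 2*1*2.4237 = 4.8474, grad_y = 2*8*2.2967 = 36.7479
  x_3 = 2.4237 - 0.02*4.8474 = 2.3268
  y_3 = 2.2967 - 0.02*36.7479 = 1.5618
Step 4: grad_x = 2*1*2.3268 = 4.6535, grad_y = 2*8*1.5618 = 24.9885
  x_4 = 2.3268 - 0.02*4.6535 = 2.2337
  y_4 = 1.5618 - 0.02*24.9885 = 1.062
Step 5: grad_x = 2*1*2.2337 = 4.4674, grad_y = 2*8*1.062 = 16.9922
  x_5 = 2.2337 - 0.02*4.4674 = 2.1443
  y_5 = 1.062 - 0.02*16.9922 = 0.7222
f(2.1443, 0.7222) = 1*2.1443^2 + 8*0.7222^2 = 8.7705


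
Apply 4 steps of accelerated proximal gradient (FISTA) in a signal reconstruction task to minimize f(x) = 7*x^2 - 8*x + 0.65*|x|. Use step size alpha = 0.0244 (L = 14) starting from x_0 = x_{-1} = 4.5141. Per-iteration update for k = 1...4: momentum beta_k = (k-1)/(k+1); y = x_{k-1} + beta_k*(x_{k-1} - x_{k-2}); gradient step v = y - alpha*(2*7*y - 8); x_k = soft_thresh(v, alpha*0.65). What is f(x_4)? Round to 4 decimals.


FISTA on f(x) = 7*x^2 - 8*x + 0.65*|x|
L = 14, alpha = 0.0244
Iteration 1: beta = 0.0, y = 4.5141 + 0.0*(4.5141 - 4.5141) = 4.5141
  grad(y) = 55.1974, v = y - alpha*grad = 3.1673
  prox(v) = soft_thresh(3.1673, 0.0159) = 3.1514
Iteration 2: beta = 0.3333, y = 3.1514 + 0.3333*(3.1514 - 4.5141) = 2.6972
  grad(y) = 29.7608, v = y - alpha*grad = 1.971
  prox(v) = soft_thresh(1.971, 0.0159) = 1.9552
Iteration 3: beta = 0.5, y = 1.9552 + 0.5*(1.9552 - 3.1514) = 1.3571
  grad(y) = 10.9987, v = y - alpha*grad = 1.0887
  prox(v) = soft_thresh(1.0887, 0.0159) = 1.0728
Iteration 4: beta = 0.6, y = 1.0728 + 0.6*(1.0728 - 1.9552) = 0.5434
  grad(y) = -0.3923, v = y - alpha*grad = 0.553
  prox(v) = soft_thresh(0.553, 0.0159) = 0.5371
f(x_4) = 7*0.5371^2 - 8*0.5371 + 0.65*|0.5371| = -1.9283


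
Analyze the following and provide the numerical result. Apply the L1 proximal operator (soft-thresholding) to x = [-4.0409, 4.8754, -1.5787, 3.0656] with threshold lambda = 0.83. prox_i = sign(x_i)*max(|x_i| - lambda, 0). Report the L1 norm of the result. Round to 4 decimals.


Soft-thresholding with lambda = 0.83:
prox(-4.0409) = sign(-4.0409)*max(|-4.0409| - 0.83, 0) = -3.2109
prox(4.8754) = sign(4.8754)*max(|4.8754| - 0.83, 0) = 4.0454
prox(-1.5787) = sign(-1.5787)*max(|-1.5787| - 0.83, 0) = -0.7487
prox(3.0656) = sign(3.0656)*max(|3.0656| - 0.83, 0) = 2.2356
prox(x) = [-3.2109, 4.0454, -0.7487, 2.2356]
||prox(x)||_1 = 3.2109 + 4.0454 + 0.7487 + 2.2356 = 10.2406


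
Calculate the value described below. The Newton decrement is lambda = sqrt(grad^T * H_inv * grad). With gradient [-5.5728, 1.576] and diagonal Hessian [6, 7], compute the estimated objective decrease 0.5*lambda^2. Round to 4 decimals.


Step 1: H is diagonal, so H^(-1) * g = [-0.9288, 0.2251].
Step 2: g^T H^(-1) g = sum_i g_i^2 / H_ii
  = (-5.5728)^2/6 + (1.576)^2/7
  = 5.176 + 0.3548 = 5.5308
Step 3: Objective decrease = 0.5 * g^T H^(-1) g = 2.7654


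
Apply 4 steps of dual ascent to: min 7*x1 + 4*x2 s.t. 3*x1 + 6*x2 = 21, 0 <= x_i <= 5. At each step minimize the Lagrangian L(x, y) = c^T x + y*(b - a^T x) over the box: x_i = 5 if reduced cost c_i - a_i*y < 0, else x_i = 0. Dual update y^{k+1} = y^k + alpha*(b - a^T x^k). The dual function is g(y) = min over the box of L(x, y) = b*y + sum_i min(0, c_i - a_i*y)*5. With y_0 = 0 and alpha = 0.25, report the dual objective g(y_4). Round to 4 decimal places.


Dual ascent for LP: min 7*x1 + 4*x2, 3*x1 + 6*x2 = 21, 0 <= x_i <= 5
Step 1: y^k = 0.0, reduced costs: (7.0, 4.0)
  x^k = (0.0, 0.0), subgradient = b - a^T x = 21.0
  y^{k+1} = 0.0 + 0.25*21.0 = 5.25
Step 2: y^k = 5.25, reduced costs: (-8.75, -27.5)
  x^k = (5.0, 5.0), subgradient = b - a^T x = -24.0
  y^{k+1} = 5.25 + 0.25*-24.0 = -0.75
Step 3: y^k = -0.75, reduced costs: (9.25, 8.5)
  x^k = (0.0, 0.0), subgradient = b - a^T x = 21.0
  y^{k+1} = -0.75 + 0.25*21.0 = 4.5
Step 4: y^k = 4.5, reduced costs: (-6.5, -23.0)
  x^k = (5.0, 5.0), subgradient = b - a^T x = -24.0
  y^{k+1} = 4.5 + 0.25*-24.0 = -1.5
Dual objective at y_4 = -1.5: reduced costs (11.5, 13.0), box minimizer x = (0.0, 0.0)
g(y_4) = b*y + (c1 - a1*y)*x1 + (c2 - a2*y)*x2 = 21*(-1.5) + 11.5*0.0 + 13.0*0.0 = -31.5 + 0.0 + 0.0 = -31.5


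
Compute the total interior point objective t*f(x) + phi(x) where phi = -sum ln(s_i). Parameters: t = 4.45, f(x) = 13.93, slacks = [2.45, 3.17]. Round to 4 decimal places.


Step 1: Compute log-barrier.
ln values: [0.8961, 1.1537]
phi = -(0.8961 + 1.1537) = -2.0498
Step 2: Compute augmented objective.
t*f(x) = 4.45*13.93 = 61.9885
Total = 61.9885 - 2.0498 = 59.9387


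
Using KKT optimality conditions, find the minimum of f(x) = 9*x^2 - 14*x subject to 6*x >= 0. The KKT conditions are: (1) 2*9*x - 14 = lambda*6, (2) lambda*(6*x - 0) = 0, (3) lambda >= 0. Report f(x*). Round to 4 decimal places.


Step 1: Try lambda = 0 (constraint inactive).
Stationarity: 2*9*x - 14 = 0
x* = 14/(2*9) = 7/9 = 0.7778 (rounded; the exact value 7/9 is used below)
Check constraint: 6*0.7778 = 4.6668 >= 0 -- satisfied.
Step 2: Compute optimal value.
f(x*) = 9*(7/9)^2 - 14*(7/9) = -5.4444


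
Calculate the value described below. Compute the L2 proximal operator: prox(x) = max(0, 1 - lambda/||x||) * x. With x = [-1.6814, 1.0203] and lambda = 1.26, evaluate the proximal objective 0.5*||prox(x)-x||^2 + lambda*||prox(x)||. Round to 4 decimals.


Step 1: Compute ||x||.
||x|| = 1.9668
Step 2: Compute scaling factor.
scale = max(0, 1 - 1.26/1.9668) = 0.3594
Step 3: prox(x) = [-0.6042, 0.3666]
||prox(x)|| = 0.7068
Step 4: Proximal objective.
0.5*||prox-x||^2 = 0.7938
lambda*||prox|| = 0.8906
Total = 1.6843


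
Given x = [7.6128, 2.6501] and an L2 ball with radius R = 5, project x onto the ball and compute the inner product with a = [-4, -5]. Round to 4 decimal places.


Step 1: Compute ||x|| (intermediates to 6 decimals).
||x|| = sqrt(7.6128^2 + 2.6501^2) = 8.060878
Step 2: Project.
Since ||x|| > R, scale = R/||x|| = 5/8.060878 = 0.62028, proj(x) = scale * x
proj(x) = [4.722068, 1.643804]
Step 3: Dot product.
a^T * proj(x) = -4*4.722068 - 5*1.643804 = -27.1073


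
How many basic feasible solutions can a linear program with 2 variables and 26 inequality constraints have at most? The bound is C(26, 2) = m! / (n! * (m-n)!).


Each vertex corresponds to some choice of n active constraints out of m, so the number of vertices is at most C(m, n) = m! / (n!(m-n)!).
m = 26, n = 2
Numerator: 26 * 25
Denominator: 2! = 2
C(26, 2) = 325


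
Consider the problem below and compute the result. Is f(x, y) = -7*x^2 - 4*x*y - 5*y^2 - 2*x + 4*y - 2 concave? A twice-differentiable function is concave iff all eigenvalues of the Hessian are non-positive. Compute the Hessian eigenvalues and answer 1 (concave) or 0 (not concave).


The Hessian of f(x,y) = -7*x^2 - 4*x*y - 5*y^2 - 2*x + 4*y - 2 is:
H = [[-14, -4], [-4, -10]]
Trace = -14 - 10 = -24
Determinant = -14*-10 - (-4)^2 = 124
Discriminant = (-24)^2 - 4*124 = 80.0
Eigenvalues: lambda_1 = -16.4721, lambda_2 = -7.5279
The function is concave.

1


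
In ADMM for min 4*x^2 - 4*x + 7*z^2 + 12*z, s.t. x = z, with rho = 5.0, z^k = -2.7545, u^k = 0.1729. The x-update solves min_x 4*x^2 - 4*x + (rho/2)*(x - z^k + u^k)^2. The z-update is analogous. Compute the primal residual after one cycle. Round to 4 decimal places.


ADMM iteration with rho = 5.0, z^k = -2.7545, u^k = 0.1729
Step 1: x-update.
Minimize 4*x^2 - 4*x + (5.0/2)*(x + 2.7545 + 0.1729)^2
FOC: (2*4 + 5.0)*x = 4 + 5.0*(-2.7545 - 0.1729)
x^{k+1} = -0.8182
Step 2: z-update.
Minimize 7*z^2 + 12*z + (5.0/2)*(-0.8182 - z + 0.1729)^2
FOC: (2*7 + 5.0)*z = -12 + 5.0*(-0.8182 + 0.1729)
z^{k+1} = -0.8014
Step 3: u-update.
u^{k+1} = 0.1729 - 0.8182 + 0.8014 = 0.1561
Step 4: Primal residual = |-0.8182 + 0.8014| = 0.0168


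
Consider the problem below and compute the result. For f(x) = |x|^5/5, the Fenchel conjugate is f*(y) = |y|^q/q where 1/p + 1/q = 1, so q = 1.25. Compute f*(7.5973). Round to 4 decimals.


The conjugate exponent q satisfies 1/p + 1/q = 1.
p = 5, so q = 5/(5 - 1) = 1.25
|y|^q = 7.5973^1.25 = 12.6132
f*(7.5973) = 12.6132 / 1.25 = 10.0905


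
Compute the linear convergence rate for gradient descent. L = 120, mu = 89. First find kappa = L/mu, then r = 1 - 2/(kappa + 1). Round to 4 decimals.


Step 1: Compute the condition number.
kappa = L/mu = 120/89 = 1.3483
Step 2: Compute the convergence rate.
r = 1 - 2/(kappa + 1) = 1 - 2*mu/(L + mu) = (L - mu)/(L + mu) = 31/209 = 0.1483


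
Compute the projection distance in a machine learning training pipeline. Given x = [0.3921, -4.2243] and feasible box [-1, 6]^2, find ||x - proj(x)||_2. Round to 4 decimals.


Project each component onto [-1, 6].
clip(0.3921) = 0.3921, clip(-4.2243) = -1.0
Projection = [0.3921, -1.0]
Squared diffs: [0.0, 10.3961]
Distance = sqrt(10.3961) = 3.2243


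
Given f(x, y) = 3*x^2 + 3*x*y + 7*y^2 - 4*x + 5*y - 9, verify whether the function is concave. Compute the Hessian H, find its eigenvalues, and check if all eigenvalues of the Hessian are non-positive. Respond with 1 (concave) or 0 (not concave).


The Hessian of f(x,y) = 3*x^2 + 3*x*y + 7*y^2 - 4*x + 5*y - 9 is:
H = [[6, 3], [3, 14]]
Trace = 6 + 14 = 20
Determinant = 6*14 - (3)^2 = 75
Discriminant = (20)^2 - 4*75 = 100.0
Eigenvalues: lambda_1 = 5.0, lambda_2 = 15.0
The function is not concave.

0


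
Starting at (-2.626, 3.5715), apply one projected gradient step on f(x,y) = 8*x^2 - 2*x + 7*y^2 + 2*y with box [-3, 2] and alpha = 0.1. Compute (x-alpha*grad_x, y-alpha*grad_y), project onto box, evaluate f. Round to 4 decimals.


Step 1: Compute gradient at (-2.626, 3.5715).
grad_x = 2*8*-2.626 - 2 = -44.016
grad_y = 2*7*3.5715 + 2 = 52.001
Step 2: Gradient step.
x_raw = -2.626 - 0.1*-44.016 = 1.7756
y_raw = 3.5715 - 0.1*52.001 = -1.6286
Step 3: Project onto [-3, 2].
x_proj = clip(1.7756) = 1.7756
y_proj = clip(-1.6286) = -1.6286
Step 4: Evaluate f.
f(1.7756, -1.6286) = 36.98


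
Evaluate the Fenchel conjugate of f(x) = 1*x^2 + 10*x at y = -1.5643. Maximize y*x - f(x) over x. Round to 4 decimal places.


f*(y) = sup_x {y*x - a*x^2 - b*x} = sup_x {(y-b)*x - a*x^2}
FOC: (y - b) - 2a*x = 0 => x* = (y - b)/(2a)
x* = (-1.5643 - 10)/(2*1) = -5.7822
f*(-1.5643) = (y-b)^2/(4a) = (-1.5643 - 10)^2/(4*1)
= 133.733/4 = 33.4333


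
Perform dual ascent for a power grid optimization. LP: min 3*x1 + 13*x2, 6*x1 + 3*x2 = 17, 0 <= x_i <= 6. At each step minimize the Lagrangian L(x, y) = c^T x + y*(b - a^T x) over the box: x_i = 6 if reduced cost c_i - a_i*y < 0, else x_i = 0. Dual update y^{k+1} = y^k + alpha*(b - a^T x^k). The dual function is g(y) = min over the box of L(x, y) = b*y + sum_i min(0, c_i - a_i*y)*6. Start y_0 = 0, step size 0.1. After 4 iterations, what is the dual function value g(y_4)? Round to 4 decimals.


Dual ascent for LP: min 3*x1 + 13*x2, 6*x1 + 3*x2 = 17, 0 <= x_i <= 6
Step 1: y^k = 0.0, reduced costs: (3.0, 13.0)
  x^k = (0.0, 0.0), subgradient = b - a^T x = 17.0
  y^{k+1} = 0.0 + 0.1*17.0 = 1.7
Step 2: y^k = 1.7, reduced costs: (-7.2, 7.9)
  x^k = (6.0, 0.0), subgradient = b - a^T x = -19.0
  y^{k+1} = 1.7 + 0.1*-19.0 = -0.2
Step 3: y^k = -0.2, reduced costs: (4.2, 13.6)
  x^k = (0.0, 0.0), subgradient = b - a^T x = 17.0
  y^{k+1} = -0.2 + 0.1*17.0 = 1.5
Step 4: y^k = 1.5, reduced costs: (-6.0, 8.5)
  x^k = (6.0, 0.0), subgradient = b - a^T x = -19.0
  y^{k+1} = 1.5 + 0.1*-19.0 = -0.4
Dual objective at y_4 = -0.4: reduced costs (5.4, 14.2), box minimizer x = (0.0, 0.0)
g(y_4) = b*y + (c1 - a1*y)*x1 + (c2 - a2*y)*x2 = 17*(-0.4) + 5.4*0.0 + 14.2*0.0 = -6.8 + 0.0 + 0.0 = -6.8


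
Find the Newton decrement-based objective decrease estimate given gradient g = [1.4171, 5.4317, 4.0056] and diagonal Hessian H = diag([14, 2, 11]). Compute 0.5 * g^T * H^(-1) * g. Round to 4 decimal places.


Step 1: H is diagonal, so H^(-1) * g = [0.1012, 2.7159, 0.3641].
Step 2: g^T H^(-1) g = sum_i g_i^2 / H_ii
  = (1.4171)^2/14 + (5.4317)^2/2 + (4.0056)^2/11
  = 0.1434 + 14.7517 + 1.4586 = 16.3537
Step 3: Objective decrease = 0.5 * g^T H^(-1) g = 8.1769


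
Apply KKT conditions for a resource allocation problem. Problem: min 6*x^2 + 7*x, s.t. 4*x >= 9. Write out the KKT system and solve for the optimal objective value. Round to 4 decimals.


Step 1: Try lambda = 0 (constraint inactive).
x_unc = -7/(2*6) = -0.5833
Check: 4*-0.5833 = -2.3332 < 9 -- violated!
Step 2: Constraint must be active: 4*x = 9
x* = 9/4 = 2.25
lambda = (2*6*2.25 + 7)/4 = 8.5
Step 3: Compute optimal value.
f(x*) = 6*2.25^2 + 7*2.25 = 46.125


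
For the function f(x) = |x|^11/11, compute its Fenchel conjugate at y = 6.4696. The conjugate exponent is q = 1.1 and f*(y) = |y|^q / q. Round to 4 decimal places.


The conjugate exponent q satisfies 1/p + 1/q = 1.
p = 11, so q = 11/(11 - 1) = 1.1
|y|^q = 6.4696^1.1 = 7.7977
f*(6.4696) = 7.7977 / 1.1 = 7.0888


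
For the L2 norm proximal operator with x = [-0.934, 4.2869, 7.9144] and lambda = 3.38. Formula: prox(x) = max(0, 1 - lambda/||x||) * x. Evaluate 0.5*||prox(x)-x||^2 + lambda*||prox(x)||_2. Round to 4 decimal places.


Step 1: Compute ||x||.
||x|| = 9.0492
Step 2: Compute scaling factor.
scale = max(0, 1 - 3.38/9.0492) = 0.6265
Step 3: prox(x) = [-0.5851, 2.6857, 4.9583]
||prox(x)|| = 5.6692
Step 4: Proximal objective.
0.5*||prox-x||^2 = 5.7122
lambda*||prox|| = 19.1619
Total = 24.874


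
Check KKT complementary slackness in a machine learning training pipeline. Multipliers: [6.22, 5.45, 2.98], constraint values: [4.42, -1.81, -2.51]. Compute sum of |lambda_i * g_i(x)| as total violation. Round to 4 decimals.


KKT complementary slackness check:
lambda_1 * g_1 = 6.22 * 4.42 = 27.4924
lambda_2 * g_2 = 5.45 * -1.81 = -9.8645
lambda_3 * g_3 = 2.98 * -2.51 = -7.4798
Total violation = 27.4924 + 9.8645 + 7.4798 = 44.8367


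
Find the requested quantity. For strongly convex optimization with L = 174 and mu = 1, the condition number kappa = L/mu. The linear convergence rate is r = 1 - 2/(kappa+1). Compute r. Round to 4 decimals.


Step 1: Compute the condition number.
kappa = L/mu = 174/1 = 174.0
Step 2: Compute the convergence rate.
r = 1 - 2/(kappa + 1) = 1 - 2*mu/(L + mu) = (L - mu)/(L + mu) = 173/175 = 0.9886


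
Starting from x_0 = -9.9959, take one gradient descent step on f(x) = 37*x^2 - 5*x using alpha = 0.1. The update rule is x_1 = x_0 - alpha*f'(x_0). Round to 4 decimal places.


We compute the gradient at x_0 and apply the update.
f'(x) = 74*x - 5
f'(-9.9959) = 74*-9.9959 - 5 = -744.6966
x_1 = -9.9959 - 0.1*-744.6966 = 64.4738


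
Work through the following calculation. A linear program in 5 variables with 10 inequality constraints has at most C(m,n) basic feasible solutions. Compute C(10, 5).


Each vertex corresponds to some choice of n active constraints out of m, so the number of vertices is at most C(m, n) = m! / (n!(m-n)!).
m = 10, n = 5
Numerator: 10 * 9 * 8 * 7 * 6
Denominator: 5! = 120
C(10, 5) = 252


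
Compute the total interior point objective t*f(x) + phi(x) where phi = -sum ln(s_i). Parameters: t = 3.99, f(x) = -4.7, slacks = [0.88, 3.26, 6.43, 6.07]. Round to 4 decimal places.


Step 1: Compute log-barrier.
ln values: [-0.1278, 1.1817, 1.861, 1.8034]
phi = -(-0.1278 + 1.1817 + 1.861 + 1.8034) = -4.7182
Step 2: Compute augmented objective.
t*f(x) = 3.99*-4.7 = -18.753
Total = -18.753 - 4.7182 = -23.4712


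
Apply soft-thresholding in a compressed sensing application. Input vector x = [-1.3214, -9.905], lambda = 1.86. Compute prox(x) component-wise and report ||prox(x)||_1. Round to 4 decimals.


Soft-thresholding with lambda = 1.86:
prox(-1.3214) = sign(-1.3214)*max(|-1.3214| - 1.86, 0) = 0.0
prox(-9.905) = sign(-9.905)*max(|-9.905| - 1.86, 0) = -8.045
prox(x) = [0.0, -8.045]
||prox(x)||_1 = 0.0 + 8.045 = 8.045


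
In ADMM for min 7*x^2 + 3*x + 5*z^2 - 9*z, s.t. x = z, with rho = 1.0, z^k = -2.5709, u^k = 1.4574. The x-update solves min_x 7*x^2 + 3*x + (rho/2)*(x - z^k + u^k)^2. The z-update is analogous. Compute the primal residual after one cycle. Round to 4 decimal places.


ADMM iteration with rho = 1.0, z^k = -2.5709, u^k = 1.4574
Step 1: x-update.
Minimize 7*x^2 + 3*x + (1.0/2)*(x + 2.5709 + 1.4574)^2
FOC: (2*7 + 1.0)*x = -3 + 1.0*(-2.5709 - 1.4574)
x^{k+1} = -0.4686
Step 2: z-update.
Minimize 5*z^2 - 9*z + (1.0/2)*(-0.4686 - z + 1.4574)^2
FOC: (2*5 + 1.0)*z = 9 + 1.0*(-0.4686 + 1.4574)
z^{k+1} = 0.9081
Step 3: u-update.
u^{k+1} = 1.4574 - 0.4686 - 0.9081 = 0.0808
Step 4: Primal residual = |-0.4686 - 0.9081| = 1.3766
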